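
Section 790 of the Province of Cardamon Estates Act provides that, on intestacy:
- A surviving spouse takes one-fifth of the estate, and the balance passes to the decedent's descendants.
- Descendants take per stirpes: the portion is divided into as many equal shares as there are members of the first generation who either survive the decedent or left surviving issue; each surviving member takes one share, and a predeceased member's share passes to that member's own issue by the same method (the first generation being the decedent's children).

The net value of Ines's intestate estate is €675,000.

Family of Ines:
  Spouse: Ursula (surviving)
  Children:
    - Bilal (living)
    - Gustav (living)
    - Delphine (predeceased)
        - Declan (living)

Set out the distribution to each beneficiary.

Ursula: €135,000; Bilal: €180,000; Gustav: €180,000; Declan: €180,000

Ursula takes one-fifth of €675,000 = €135,000. The remaining €540,000 passes to the descendants.
The descendants' portion (€540,000) is divided into 3 shares of €180,000: Bilal and Gustav each take €180,000; Delphine's €180,000 share passes to Delphine's issue.
Delphine's share (€180,000) passes entirely to Declan.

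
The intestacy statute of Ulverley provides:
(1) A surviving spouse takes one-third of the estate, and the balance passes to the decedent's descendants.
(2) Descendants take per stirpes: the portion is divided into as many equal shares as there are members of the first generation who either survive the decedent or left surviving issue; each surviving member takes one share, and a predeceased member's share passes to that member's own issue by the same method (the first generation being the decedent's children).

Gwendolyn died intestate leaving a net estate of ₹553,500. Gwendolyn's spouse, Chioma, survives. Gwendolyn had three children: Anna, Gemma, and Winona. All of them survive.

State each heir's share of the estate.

Chioma: ₹184,500; Anna: ₹123,000; Gemma: ₹123,000; Winona: ₹123,000

Chioma takes one-third of ₹553,500 = ₹184,500. The remaining ₹369,000 passes to the descendants.
The descendants' portion (₹369,000) is divided into 3 shares of ₹123,000: Anna, Gemma, and Winona each take ₹123,000.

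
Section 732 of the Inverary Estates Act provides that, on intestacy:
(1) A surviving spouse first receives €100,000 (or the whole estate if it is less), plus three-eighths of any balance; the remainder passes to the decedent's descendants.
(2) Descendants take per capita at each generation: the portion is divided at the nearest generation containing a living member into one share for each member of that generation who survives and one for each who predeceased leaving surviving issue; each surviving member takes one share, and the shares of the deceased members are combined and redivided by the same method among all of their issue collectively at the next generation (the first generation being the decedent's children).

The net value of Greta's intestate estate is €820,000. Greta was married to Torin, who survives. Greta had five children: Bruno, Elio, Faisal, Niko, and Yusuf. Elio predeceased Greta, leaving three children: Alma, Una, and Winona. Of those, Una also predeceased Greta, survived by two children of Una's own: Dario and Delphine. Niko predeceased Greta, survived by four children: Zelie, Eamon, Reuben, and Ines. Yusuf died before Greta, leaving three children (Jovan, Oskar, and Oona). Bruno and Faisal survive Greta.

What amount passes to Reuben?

Torin first takes €100,000, leaving a balance of €720,000. Torin then takes three-eighths of the balance (€270,000), for a total of €370,000. The remaining €450,000 passes to the descendants.
The descendants' portion (€450,000) is divided at the children's generation into 5 shares of €90,000. Bruno and Faisal each take €90,000. The 3 shares of the deceased (Elio, Niko, and Yusuf) are combined into a pool of €270,000.
That pool (€270,000) is divided at the grandchildren's generation into 10 shares of €27,000. Alma, Winona, Zelie, Eamon, Reuben, Ines, Jovan, Oskar, and Oona each take €27,000. The remaining share for the deceased Una (€27,000) is carried to the next generation.
That pool (€27,000) is divided at the great-grandchildren's generation equally among Dario and Delphine: €13,500 each.

Reuben receives €27,000.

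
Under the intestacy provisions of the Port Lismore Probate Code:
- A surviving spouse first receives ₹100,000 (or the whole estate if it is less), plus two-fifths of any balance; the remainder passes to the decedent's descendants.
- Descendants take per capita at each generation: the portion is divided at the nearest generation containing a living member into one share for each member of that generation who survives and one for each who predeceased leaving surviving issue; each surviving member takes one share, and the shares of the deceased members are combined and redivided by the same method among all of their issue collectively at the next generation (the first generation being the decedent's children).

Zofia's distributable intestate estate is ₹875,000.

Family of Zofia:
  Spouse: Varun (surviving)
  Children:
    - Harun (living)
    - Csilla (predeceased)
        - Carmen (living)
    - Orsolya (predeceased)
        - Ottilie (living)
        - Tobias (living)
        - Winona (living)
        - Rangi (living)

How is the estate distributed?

Varun: ₹410,000; Harun: ₹155,000; Carmen: ₹62,000; Ottilie: ₹62,000; Tobias: ₹62,000; Winona: ₹62,000; Rangi: ₹62,000

Varun first takes ₹100,000, leaving a balance of ₹775,000. Varun then takes two-fifths of the balance (₹310,000), for a total of ₹410,000. The remaining ₹465,000 passes to the descendants.
The descendants' portion (₹465,000) is divided at the children's generation into 3 shares of ₹155,000. Harun takes ₹155,000. The 2 shares of the deceased (Csilla and Orsolya) are combined into a pool of ₹310,000.
That pool (₹310,000) is divided at the grandchildren's generation equally among Carmen, Ottilie, Tobias, Winona, and Rangi: ₹62,000 each.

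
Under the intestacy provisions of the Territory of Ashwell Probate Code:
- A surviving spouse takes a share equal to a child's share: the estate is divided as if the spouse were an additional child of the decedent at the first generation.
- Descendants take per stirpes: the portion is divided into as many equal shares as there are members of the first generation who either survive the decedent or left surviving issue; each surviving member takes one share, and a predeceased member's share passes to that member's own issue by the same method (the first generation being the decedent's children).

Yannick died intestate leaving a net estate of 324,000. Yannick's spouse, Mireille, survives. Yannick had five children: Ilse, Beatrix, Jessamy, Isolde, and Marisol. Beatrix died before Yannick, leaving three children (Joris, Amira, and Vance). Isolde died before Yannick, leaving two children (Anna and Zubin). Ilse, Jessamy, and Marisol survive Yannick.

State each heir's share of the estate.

Mireille: 54,000; Ilse: 54,000; Joris: 18,000; Amira: 18,000; Vance: 18,000; Jessamy: 54,000; Anna: 27,000; Zubin: 27,000; Marisol: 54,000

The spouse counts as an additional share at the children's level, so there are 6 primary shares of 54,000. Mireille takes one such share (54,000).
The children's combined portion (270,000) is divided into 5 shares of 54,000: Ilse, Jessamy, and Marisol each take 54,000; Beatrix's 54,000 share passes to Beatrix's issue; Isolde's 54,000 share passes to Isolde's issue.
Beatrix's share (54,000) is divided into 3 shares of 18,000: Joris, Amira, and Vance each take 18,000.
Isolde's share (54,000) is divided into 2 shares of 27,000: Anna and Zubin each take 27,000.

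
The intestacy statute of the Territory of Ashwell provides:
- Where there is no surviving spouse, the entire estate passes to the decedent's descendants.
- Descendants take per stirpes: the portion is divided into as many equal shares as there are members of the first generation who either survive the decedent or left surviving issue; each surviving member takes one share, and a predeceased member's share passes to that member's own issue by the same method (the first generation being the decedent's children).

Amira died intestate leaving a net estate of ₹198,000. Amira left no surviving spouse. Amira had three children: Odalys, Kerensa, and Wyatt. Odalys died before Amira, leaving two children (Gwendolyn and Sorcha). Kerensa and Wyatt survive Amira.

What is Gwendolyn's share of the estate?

The entire ₹198,000 passes to the descendants.
That amount (₹198,000) is divided into 3 shares of ₹66,000: Kerensa and Wyatt each take ₹66,000; Odalys's ₹66,000 share passes to Odalys's issue.
Odalys's share (₹66,000) is divided into 2 shares of ₹33,000: Gwendolyn and Sorcha each take ₹33,000.

Gwendolyn receives ₹33,000.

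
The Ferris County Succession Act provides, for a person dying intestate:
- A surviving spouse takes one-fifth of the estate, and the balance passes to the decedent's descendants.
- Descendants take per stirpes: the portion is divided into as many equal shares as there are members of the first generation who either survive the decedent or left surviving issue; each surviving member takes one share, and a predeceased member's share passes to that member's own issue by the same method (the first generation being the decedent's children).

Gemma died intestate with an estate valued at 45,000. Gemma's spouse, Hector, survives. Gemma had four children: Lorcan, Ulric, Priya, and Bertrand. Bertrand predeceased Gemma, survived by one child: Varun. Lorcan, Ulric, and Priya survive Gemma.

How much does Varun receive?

Varun receives 9,000.

Hector takes one-fifth of 45,000 = 9,000. The remaining 36,000 passes to the descendants.
The descendants' portion (36,000) is divided into 4 shares of 9,000: Lorcan, Ulric, and Priya each take 9,000; Bertrand's 9,000 share passes to Bertrand's issue.
Bertrand's share (9,000) passes entirely to Varun.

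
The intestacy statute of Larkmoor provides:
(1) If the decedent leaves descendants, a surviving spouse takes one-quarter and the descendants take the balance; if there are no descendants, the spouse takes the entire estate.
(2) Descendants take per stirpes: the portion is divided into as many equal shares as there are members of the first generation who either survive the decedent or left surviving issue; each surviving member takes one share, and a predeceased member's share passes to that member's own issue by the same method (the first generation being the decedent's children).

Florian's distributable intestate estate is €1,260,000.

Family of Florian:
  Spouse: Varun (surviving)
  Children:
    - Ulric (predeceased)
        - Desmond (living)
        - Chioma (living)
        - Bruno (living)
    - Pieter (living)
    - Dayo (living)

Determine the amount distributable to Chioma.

Chioma receives €105,000.

Varun takes one-quarter of €1,260,000 = €315,000. The remaining €945,000 passes to the descendants.
The descendants' portion (€945,000) is divided into 3 shares of €315,000: Pieter and Dayo each take €315,000; Ulric's €315,000 share passes to Ulric's issue.
Ulric's share (€315,000) is divided into 3 shares of €105,000: Desmond, Chioma, and Bruno each take €105,000.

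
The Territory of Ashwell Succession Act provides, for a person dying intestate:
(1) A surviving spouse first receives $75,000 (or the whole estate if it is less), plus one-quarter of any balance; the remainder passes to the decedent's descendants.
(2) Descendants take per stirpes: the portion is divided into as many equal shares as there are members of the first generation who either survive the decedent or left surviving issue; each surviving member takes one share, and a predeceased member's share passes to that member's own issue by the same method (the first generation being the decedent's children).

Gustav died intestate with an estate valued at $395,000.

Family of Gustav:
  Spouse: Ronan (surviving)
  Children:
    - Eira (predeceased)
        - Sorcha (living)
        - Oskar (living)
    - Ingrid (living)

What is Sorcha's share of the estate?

Sorcha receives $60,000.

Ronan first takes $75,000, leaving a balance of $320,000. Ronan then takes one-quarter of the balance ($80,000), for a total of $155,000. The remaining $240,000 passes to the descendants.
The descendants' portion ($240,000) is divided into 2 shares of $120,000: Ingrid takes $120,000; Eira's $120,000 share passes to Eira's issue.
Eira's share ($120,000) is divided into 2 shares of $60,000: Sorcha and Oskar each take $60,000.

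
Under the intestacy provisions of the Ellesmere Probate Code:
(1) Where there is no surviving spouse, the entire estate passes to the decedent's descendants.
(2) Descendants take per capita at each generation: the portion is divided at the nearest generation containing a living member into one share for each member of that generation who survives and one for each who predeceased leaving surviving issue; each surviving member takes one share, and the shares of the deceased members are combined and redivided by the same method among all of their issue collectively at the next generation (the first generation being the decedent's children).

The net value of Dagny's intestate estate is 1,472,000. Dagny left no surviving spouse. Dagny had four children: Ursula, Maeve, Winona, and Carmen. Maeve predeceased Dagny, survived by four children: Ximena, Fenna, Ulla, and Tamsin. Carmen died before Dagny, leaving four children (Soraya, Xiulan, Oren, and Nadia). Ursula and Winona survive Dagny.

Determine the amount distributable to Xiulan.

The entire 1,472,000 passes to the descendants.
That amount (1,472,000) is divided at the children's generation into 4 shares of 368,000. Ursula and Winona each take 368,000. The 2 shares of the deceased (Maeve and Carmen) are combined into a pool of 736,000.
That pool (736,000) is divided at the grandchildren's generation equally among Ximena, Fenna, Ulla, Tamsin, Soraya, Xiulan, Oren, and Nadia: 92,000 each.

Xiulan receives 92,000.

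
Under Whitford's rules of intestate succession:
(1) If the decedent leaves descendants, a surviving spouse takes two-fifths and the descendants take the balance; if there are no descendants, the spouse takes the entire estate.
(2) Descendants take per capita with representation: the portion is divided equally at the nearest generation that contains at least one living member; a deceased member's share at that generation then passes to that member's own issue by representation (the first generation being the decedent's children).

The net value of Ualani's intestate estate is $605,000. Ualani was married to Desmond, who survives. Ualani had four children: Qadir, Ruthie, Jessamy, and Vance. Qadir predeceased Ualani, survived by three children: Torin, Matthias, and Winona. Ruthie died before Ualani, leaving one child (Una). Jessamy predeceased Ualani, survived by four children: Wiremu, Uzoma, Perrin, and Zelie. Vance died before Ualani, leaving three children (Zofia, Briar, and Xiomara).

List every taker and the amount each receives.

Desmond takes two-fifths of $605,000 = $242,000. The remaining $363,000 passes to the descendants.
No child survives, so the initial division is made at the grandchildren's generation.
The descendants' portion ($363,000) is divided into 11 shares of $33,000: Torin, Matthias, Winona, Una, Wiremu, Uzoma, Perrin, Zelie, Zofia, Briar, and Xiomara each take $33,000.

Desmond: $242,000; Torin: $33,000; Matthias: $33,000; Winona: $33,000; Una: $33,000; Wiremu: $33,000; Uzoma: $33,000; Perrin: $33,000; Zelie: $33,000; Zofia: $33,000; Briar: $33,000; Xiomara: $33,000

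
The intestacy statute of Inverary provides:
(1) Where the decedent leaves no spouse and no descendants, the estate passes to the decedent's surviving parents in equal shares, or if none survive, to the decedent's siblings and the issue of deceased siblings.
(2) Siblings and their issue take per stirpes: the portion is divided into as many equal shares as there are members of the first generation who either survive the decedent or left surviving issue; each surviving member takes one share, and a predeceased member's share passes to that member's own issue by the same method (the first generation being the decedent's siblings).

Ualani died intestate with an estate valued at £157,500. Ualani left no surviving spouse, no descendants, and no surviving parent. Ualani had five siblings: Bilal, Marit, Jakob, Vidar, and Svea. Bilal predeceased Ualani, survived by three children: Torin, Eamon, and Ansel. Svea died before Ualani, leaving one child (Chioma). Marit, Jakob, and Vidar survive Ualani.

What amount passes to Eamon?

Eamon receives £10,500.

The entire £157,500 passes to the siblings and their issue.
That amount (£157,500) is divided into 5 shares of £31,500: Marit, Jakob, and Vidar each take £31,500; Bilal's £31,500 share passes to Bilal's issue; Svea's £31,500 share passes to Svea's issue.
Bilal's share (£31,500) is divided into 3 shares of £10,500: Torin, Eamon, and Ansel each take £10,500.
Svea's share (£31,500) passes entirely to Chioma.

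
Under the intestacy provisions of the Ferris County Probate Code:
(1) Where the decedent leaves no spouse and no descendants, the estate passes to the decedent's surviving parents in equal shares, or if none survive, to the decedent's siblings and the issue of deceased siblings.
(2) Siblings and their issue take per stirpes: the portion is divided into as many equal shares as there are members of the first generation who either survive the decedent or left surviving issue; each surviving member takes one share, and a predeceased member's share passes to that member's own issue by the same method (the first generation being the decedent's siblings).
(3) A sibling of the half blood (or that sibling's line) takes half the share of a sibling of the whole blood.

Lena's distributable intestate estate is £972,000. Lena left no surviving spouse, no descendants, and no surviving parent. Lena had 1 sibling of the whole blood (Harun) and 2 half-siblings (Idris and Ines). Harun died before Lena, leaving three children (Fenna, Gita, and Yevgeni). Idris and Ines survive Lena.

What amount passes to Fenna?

Fenna receives £162,000.

The entire £972,000 passes to the siblings and their issue.
Counting each half-blood sibling's line as half a unit, there are 2 units in £972,000, so one unit is £486,000. Whole-blood lines (Harun) take £486,000 each; half-blood lines (Idris and Ines) take £243,000 each.
Harun's share (£486,000) is divided into 3 shares of £162,000: Fenna, Gita, and Yevgeni each take £162,000.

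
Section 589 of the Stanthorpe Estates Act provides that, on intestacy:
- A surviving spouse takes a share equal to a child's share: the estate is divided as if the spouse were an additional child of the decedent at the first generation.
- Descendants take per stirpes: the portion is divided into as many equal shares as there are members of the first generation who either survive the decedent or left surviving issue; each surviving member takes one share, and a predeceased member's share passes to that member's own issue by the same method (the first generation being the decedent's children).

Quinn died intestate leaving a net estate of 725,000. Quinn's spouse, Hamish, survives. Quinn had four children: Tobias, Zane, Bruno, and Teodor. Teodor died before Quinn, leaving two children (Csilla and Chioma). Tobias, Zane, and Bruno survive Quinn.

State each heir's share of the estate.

Hamish: 145,000; Tobias: 145,000; Zane: 145,000; Bruno: 145,000; Csilla: 72,500; Chioma: 72,500

The spouse counts as an additional share at the children's level, so there are 5 primary shares of 145,000. Hamish takes one such share (145,000).
The children's combined portion (580,000) is divided into 4 shares of 145,000: Tobias, Zane, and Bruno each take 145,000; Teodor's 145,000 share passes to Teodor's issue.
Teodor's share (145,000) is divided into 2 shares of 72,500: Csilla and Chioma each take 72,500.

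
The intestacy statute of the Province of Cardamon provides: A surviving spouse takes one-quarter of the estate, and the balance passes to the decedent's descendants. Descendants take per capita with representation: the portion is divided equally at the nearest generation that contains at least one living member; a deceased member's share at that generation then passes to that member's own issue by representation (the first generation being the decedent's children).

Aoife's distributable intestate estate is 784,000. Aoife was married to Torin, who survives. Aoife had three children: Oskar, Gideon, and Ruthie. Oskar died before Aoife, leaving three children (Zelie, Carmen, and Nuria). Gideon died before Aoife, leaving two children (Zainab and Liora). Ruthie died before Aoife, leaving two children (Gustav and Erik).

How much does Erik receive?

Erik receives 84,000.

Torin takes one-quarter of 784,000 = 196,000. The remaining 588,000 passes to the descendants.
No child survives, so the initial division is made at the grandchildren's generation.
The descendants' portion (588,000) is divided into 7 shares of 84,000: Zelie, Carmen, Nuria, Zainab, Liora, Gustav, and Erik each take 84,000.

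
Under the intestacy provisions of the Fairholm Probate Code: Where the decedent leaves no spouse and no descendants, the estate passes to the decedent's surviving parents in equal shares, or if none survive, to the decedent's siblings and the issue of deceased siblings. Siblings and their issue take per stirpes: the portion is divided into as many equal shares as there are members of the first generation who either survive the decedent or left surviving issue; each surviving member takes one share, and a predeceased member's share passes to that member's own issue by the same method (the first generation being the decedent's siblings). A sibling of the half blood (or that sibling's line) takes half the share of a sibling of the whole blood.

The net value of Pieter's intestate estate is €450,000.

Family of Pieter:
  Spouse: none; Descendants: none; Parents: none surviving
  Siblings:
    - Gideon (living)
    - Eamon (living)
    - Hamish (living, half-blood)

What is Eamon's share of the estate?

The entire €450,000 passes to the siblings and their issue.
Counting each half-blood sibling's line as half a unit, there are 5/2 units in €450,000, so one unit is €180,000. Whole-blood lines (Gideon and Eamon) take €180,000 each; half-blood lines (Hamish) take €90,000 each.

Eamon receives €180,000.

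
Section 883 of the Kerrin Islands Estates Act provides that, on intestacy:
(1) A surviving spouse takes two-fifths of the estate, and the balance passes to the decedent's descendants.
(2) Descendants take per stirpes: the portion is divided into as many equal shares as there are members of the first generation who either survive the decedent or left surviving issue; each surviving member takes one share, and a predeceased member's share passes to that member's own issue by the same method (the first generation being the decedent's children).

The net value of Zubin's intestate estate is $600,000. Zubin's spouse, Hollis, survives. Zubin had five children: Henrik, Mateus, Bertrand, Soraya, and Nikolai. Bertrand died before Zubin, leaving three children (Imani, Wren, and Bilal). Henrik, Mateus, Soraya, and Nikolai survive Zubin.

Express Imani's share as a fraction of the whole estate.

Imani receives 1/25 of the estate.

Hollis takes two-fifths of $600,000 = $240,000. The remaining $360,000 passes to the descendants.
The descendants' portion ($360,000) is divided into 5 shares of $72,000: Henrik, Mateus, Soraya, and Nikolai each take $72,000; Bertrand's $72,000 share passes to Bertrand's issue.
Bertrand's share ($72,000) is divided into 3 shares of $24,000: Imani, Wren, and Bilal each take $24,000.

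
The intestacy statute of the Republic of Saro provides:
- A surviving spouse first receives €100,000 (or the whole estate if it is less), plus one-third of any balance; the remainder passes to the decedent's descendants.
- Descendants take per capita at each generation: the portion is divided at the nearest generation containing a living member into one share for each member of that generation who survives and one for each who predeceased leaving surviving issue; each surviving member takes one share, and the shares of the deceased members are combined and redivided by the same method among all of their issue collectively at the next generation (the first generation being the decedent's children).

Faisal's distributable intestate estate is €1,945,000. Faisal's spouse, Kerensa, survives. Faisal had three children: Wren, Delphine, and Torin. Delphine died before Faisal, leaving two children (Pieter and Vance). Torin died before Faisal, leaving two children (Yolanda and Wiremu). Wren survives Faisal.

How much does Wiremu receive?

Wiremu receives €205,000.

Kerensa first takes €100,000, leaving a balance of €1,845,000. Kerensa then takes one-third of the balance (€615,000), for a total of €715,000. The remaining €1,230,000 passes to the descendants.
The descendants' portion (€1,230,000) is divided at the children's generation into 3 shares of €410,000. Wren takes €410,000. The 2 shares of the deceased (Delphine and Torin) are combined into a pool of €820,000.
That pool (€820,000) is divided at the grandchildren's generation equally among Pieter, Vance, Yolanda, and Wiremu: €205,000 each.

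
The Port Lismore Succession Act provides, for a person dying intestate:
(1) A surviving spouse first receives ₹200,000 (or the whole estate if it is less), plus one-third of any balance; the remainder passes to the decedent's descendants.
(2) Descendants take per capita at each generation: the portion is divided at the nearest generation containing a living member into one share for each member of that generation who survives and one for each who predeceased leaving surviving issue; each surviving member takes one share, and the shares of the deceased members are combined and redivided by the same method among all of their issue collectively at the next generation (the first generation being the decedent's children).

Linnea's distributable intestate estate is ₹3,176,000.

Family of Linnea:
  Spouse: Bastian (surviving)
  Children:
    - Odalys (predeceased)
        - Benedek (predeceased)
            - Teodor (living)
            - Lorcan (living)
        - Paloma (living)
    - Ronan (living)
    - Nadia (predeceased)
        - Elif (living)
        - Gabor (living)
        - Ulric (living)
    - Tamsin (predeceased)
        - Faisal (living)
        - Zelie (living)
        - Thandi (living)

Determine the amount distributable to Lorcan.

Lorcan receives ₹93,000.

Bastian first takes ₹200,000, leaving a balance of ₹2,976,000. Bastian then takes one-third of the balance (₹992,000), for a total of ₹1,192,000. The remaining ₹1,984,000 passes to the descendants.
The descendants' portion (₹1,984,000) is divided at the children's generation into 4 shares of ₹496,000. Ronan takes ₹496,000. The 3 shares of the deceased (Odalys, Nadia, and Tamsin) are combined into a pool of ₹1,488,000.
That pool (₹1,488,000) is divided at the grandchildren's generation into 8 shares of ₹186,000. Paloma, Elif, Gabor, Ulric, Faisal, Zelie, and Thandi each take ₹186,000. The remaining share for the deceased Benedek (₹186,000) is carried to the next generation.
That pool (₹186,000) is divided at the great-grandchildren's generation equally among Teodor and Lorcan: ₹93,000 each.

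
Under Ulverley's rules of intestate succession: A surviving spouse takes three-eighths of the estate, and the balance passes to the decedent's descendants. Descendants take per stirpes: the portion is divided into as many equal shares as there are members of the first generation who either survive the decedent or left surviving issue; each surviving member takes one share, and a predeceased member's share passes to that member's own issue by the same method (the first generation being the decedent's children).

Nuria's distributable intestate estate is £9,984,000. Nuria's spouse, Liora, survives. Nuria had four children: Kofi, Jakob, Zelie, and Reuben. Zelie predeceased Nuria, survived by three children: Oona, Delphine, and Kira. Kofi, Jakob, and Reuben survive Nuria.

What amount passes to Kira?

Liora takes three-eighths of £9,984,000 = £3,744,000. The remaining £6,240,000 passes to the descendants.
The descendants' portion (£6,240,000) is divided into 4 shares of £1,560,000: Kofi, Jakob, and Reuben each take £1,560,000; Zelie's £1,560,000 share passes to Zelie's issue.
Zelie's share (£1,560,000) is divided into 3 shares of £520,000: Oona, Delphine, and Kira each take £520,000.

Kira receives £520,000.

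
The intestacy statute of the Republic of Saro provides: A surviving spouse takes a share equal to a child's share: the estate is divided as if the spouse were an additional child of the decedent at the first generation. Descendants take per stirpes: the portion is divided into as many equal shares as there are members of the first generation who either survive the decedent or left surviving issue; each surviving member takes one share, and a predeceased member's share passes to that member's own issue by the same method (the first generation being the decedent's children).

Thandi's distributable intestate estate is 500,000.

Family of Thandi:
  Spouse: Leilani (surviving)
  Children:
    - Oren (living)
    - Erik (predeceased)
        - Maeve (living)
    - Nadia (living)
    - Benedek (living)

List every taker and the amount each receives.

Leilani: 100,000; Oren: 100,000; Maeve: 100,000; Nadia: 100,000; Benedek: 100,000

The spouse counts as an additional share at the children's level, so there are 5 primary shares of 100,000. Leilani takes one such share (100,000).
The children's combined portion (400,000) is divided into 4 shares of 100,000: Oren, Nadia, and Benedek each take 100,000; Erik's 100,000 share passes to Erik's issue.
Erik's share (100,000) passes entirely to Maeve.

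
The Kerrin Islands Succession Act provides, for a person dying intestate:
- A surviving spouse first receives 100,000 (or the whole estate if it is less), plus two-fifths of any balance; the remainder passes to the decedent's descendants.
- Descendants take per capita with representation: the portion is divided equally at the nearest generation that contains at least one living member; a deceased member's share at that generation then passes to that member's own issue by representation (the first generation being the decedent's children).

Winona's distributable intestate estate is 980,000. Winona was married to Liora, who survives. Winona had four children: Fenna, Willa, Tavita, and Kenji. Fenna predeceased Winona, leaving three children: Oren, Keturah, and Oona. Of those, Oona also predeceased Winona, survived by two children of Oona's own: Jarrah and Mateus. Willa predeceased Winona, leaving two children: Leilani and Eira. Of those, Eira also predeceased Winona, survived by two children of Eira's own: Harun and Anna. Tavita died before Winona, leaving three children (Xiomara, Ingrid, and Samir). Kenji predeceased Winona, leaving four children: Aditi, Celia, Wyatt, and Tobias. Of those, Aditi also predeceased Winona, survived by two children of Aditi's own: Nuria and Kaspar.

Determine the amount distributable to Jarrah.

Liora first takes 100,000, leaving a balance of 880,000. Liora then takes two-fifths of the balance (352,000), for a total of 452,000. The remaining 528,000 passes to the descendants.
No child survives, so the initial division is made at the grandchildren's generation.
The descendants' portion (528,000) is divided into 12 shares of 44,000: Oren, Keturah, Leilani, Xiomara, Ingrid, Samir, Celia, Wyatt, and Tobias each take 44,000; Oona's 44,000 share passes to Oona's issue; Eira's 44,000 share passes to Eira's issue; Aditi's 44,000 share passes to Aditi's issue.
Oona's share (44,000) is divided into 2 shares of 22,000: Jarrah and Mateus each take 22,000.
Eira's share (44,000) is divided into 2 shares of 22,000: Harun and Anna each take 22,000.
Aditi's share (44,000) is divided into 2 shares of 22,000: Nuria and Kaspar each take 22,000.

Jarrah receives 22,000.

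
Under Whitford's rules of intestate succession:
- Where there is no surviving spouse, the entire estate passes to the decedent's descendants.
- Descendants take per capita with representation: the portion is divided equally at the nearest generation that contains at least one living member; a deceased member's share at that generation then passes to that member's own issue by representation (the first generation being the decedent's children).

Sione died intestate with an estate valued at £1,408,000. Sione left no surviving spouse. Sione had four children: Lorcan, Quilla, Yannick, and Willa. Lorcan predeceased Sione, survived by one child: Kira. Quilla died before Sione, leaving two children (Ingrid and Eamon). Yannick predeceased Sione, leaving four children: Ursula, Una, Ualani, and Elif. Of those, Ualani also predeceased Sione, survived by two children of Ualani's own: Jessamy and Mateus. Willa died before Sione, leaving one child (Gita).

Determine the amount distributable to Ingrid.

Ingrid receives £176,000.

The entire £1,408,000 passes to the descendants.
No child survives, so the initial division is made at the grandchildren's generation.
That amount (£1,408,000) is divided into 8 shares of £176,000: Kira, Ingrid, Eamon, Ursula, Una, Elif, and Gita each take £176,000; Ualani's £176,000 share passes to Ualani's issue.
Ualani's share (£176,000) is divided into 2 shares of £88,000: Jessamy and Mateus each take £88,000.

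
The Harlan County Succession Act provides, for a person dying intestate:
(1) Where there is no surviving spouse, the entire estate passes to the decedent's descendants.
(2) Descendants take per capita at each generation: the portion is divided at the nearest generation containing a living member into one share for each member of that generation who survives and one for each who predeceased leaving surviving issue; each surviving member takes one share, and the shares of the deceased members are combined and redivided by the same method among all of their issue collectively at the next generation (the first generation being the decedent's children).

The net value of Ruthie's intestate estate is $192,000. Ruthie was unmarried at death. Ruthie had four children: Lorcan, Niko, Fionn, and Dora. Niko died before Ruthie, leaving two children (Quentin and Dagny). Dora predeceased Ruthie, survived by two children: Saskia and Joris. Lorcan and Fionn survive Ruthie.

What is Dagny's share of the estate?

The entire $192,000 passes to the descendants.
That amount ($192,000) is divided at the children's generation into 4 shares of $48,000. Lorcan and Fionn each take $48,000. The 2 shares of the deceased (Niko and Dora) are combined into a pool of $96,000.
That pool ($96,000) is divided at the grandchildren's generation equally among Quentin, Dagny, Saskia, and Joris: $24,000 each.

Dagny receives $24,000.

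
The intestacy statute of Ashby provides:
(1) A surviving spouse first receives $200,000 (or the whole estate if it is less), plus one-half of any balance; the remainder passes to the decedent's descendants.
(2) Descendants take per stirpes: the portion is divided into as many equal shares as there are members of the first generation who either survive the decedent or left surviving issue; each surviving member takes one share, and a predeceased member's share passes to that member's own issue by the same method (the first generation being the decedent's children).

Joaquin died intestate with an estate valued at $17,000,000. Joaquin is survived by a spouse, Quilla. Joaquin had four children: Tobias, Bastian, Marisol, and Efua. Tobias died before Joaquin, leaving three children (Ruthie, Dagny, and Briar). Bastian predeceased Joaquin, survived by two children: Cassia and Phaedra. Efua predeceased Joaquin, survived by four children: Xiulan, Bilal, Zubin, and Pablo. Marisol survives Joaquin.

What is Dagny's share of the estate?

Dagny receives $700,000.

Quilla first takes $200,000, leaving a balance of $16,800,000. Quilla then takes one-half of the balance ($8,400,000), for a total of $8,600,000. The remaining $8,400,000 passes to the descendants.
The descendants' portion ($8,400,000) is divided into 4 shares of $2,100,000: Marisol takes $2,100,000; Tobias's $2,100,000 share passes to Tobias's issue; Bastian's $2,100,000 share passes to Bastian's issue; Efua's $2,100,000 share passes to Efua's issue.
Tobias's share ($2,100,000) is divided into 3 shares of $700,000: Ruthie, Dagny, and Briar each take $700,000.
Bastian's share ($2,100,000) is divided into 2 shares of $1,050,000: Cassia and Phaedra each take $1,050,000.
Efua's share ($2,100,000) is divided into 4 shares of $525,000: Xiulan, Bilal, Zubin, and Pablo each take $525,000.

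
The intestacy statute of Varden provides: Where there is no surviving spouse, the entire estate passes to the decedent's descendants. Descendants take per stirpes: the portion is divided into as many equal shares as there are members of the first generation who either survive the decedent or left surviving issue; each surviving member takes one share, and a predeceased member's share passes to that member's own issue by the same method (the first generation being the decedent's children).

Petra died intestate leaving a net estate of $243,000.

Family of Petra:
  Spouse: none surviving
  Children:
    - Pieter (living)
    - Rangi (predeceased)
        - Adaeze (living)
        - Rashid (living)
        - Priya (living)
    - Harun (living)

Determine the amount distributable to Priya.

Priya receives $27,000.

The entire $243,000 passes to the descendants.
That amount ($243,000) is divided into 3 shares of $81,000: Pieter and Harun each take $81,000; Rangi's $81,000 share passes to Rangi's issue.
Rangi's share ($81,000) is divided into 3 shares of $27,000: Adaeze, Rashid, and Priya each take $27,000.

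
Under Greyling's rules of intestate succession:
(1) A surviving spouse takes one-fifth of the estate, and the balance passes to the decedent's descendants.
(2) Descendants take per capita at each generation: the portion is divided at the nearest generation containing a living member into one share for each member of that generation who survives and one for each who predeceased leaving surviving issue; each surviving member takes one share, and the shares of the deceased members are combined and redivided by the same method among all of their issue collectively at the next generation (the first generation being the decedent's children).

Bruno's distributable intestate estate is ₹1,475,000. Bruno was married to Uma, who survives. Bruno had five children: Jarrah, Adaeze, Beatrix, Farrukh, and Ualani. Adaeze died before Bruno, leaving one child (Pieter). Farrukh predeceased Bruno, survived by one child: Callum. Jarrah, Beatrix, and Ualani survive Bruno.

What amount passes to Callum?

Callum receives ₹236,000.

Uma takes one-fifth of ₹1,475,000 = ₹295,000. The remaining ₹1,180,000 passes to the descendants.
The descendants' portion (₹1,180,000) is divided at the children's generation into 5 shares of ₹236,000. Jarrah, Beatrix, and Ualani each take ₹236,000. The 2 shares of the deceased (Adaeze and Farrukh) are combined into a pool of ₹472,000.
That pool (₹472,000) is divided at the grandchildren's generation equally among Pieter and Callum: ₹236,000 each.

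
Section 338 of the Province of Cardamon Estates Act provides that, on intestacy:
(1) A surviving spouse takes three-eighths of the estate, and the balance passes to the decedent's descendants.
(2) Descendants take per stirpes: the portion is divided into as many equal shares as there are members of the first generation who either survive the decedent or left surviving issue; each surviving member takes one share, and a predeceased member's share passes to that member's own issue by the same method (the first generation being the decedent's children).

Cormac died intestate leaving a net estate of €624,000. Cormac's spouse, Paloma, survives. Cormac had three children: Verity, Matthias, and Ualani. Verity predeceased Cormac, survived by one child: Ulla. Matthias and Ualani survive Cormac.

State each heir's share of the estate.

Paloma: €234,000; Ulla: €130,000; Matthias: €130,000; Ualani: €130,000

Paloma takes three-eighths of €624,000 = €234,000. The remaining €390,000 passes to the descendants.
The descendants' portion (€390,000) is divided into 3 shares of €130,000: Matthias and Ualani each take €130,000; Verity's €130,000 share passes to Verity's issue.
Verity's share (€130,000) passes entirely to Ulla.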